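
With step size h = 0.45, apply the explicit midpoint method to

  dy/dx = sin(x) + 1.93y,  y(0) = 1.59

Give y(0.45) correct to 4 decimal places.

Midpoint: k1 = f(x_n, y_n); k2 = f(x_n + h/2, y_n + (h/2)·k1); y_{n+1} = y_n + h·k2.
x=0.000000, y=1.590000:
  k1 = f(0.000000, 1.590000) = 3.068700
  k2 = f(0.225000, 2.280458) = 4.624389
  y ← 1.590000 + 0.45·4.624389 = 3.670975
y(0.45) ≈ 3.6710

3.6710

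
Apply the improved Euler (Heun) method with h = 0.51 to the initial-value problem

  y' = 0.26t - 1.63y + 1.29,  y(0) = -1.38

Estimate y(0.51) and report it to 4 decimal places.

Heun: k1 = f(t_n, y_n); k2 = f(t_n + h, y_n + h·k1); y_{n+1} = y_n + (h/2)·(k1 + k2).
t=0.000000, y=-1.380000:
  k1 = f(0.000000, -1.380000) = 3.539400
  k2 = f(0.510000, 0.425094) = 0.729697
  y ← -1.380000 + (0.51/2)·(3.539400 + 0.729697) = -0.291380
y(0.51) ≈ -0.2914

-0.2914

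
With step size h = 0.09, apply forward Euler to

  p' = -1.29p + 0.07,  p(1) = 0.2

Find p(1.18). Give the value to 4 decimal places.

Euler: p_{n+1} = p_n + h·f(s_n, p_n).
s=1.000000, p=0.200000: f=-0.188000 → p ← 0.200000 + 0.09·(-0.188000) = 0.183080
s=1.090000, p=0.183080: f=-0.166173 → p ← 0.183080 + 0.09·(-0.166173) = 0.168124
p(1.18) ≈ 0.1681

0.1681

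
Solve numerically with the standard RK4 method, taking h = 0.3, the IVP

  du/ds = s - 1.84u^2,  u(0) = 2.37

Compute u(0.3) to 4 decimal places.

RK4: k1 = f(s_n, u_n); k2 = f(s_n + h/2, u_n + (h/2)·k1); k3 = f(s_n + h/2, u_n + (h/2)·k2); k4 = f(s_n + h, u_n + h·k3); u_{n+1} = u_n + (h/6)·(k1 + 2k2 + 2k3 + k4).
s=0.000000, u=2.370000:
  k1 = f(0.000000, 2.370000) = -10.335096
  k2 = f(0.150000, 0.819736) = -1.086418
  k3 = f(0.150000, 2.207037) = -8.812665
  k4 = f(0.300000, -0.273799) = 0.162062
  u ← 2.370000 + (0.3/6)·(k1 + 2k2 + 2k3 + k4) = 0.871440
u(0.3) ≈ 0.8714

0.8714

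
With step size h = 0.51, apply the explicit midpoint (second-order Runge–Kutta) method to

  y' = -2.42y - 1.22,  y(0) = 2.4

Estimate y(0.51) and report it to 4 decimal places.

1.0276

Midpoint: k1 = f(s_n, y_n); k2 = f(s_n + h/2, y_n + (h/2)·k1); y_{n+1} = y_n + h·k2.
s=0.000000, y=2.400000:
  k1 = f(0.000000, 2.400000) = -7.028000
  k2 = f(0.255000, 0.607860) = -2.691021
  y ← 2.400000 + 0.51·(-2.691021) = 1.027579
y(0.51) ≈ 1.0276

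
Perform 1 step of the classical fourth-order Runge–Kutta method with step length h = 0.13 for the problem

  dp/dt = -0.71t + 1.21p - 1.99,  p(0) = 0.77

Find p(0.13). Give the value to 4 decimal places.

RK4: k1 = f(t_n, p_n); k2 = f(t_n + h/2, p_n + (h/2)·k1); k3 = f(t_n + h/2, p_n + (h/2)·k2); k4 = f(t_n + h, p_n + h·k3); p_{n+1} = p_n + (h/6)·(k1 + 2k2 + 2k3 + k4).
t=0.000000, p=0.770000:
  k1 = f(0.000000, 0.770000) = -1.058300
  k2 = f(0.065000, 0.701210) = -1.187685
  k3 = f(0.065000, 0.692800) = -1.197861
  k4 = f(0.130000, 0.614278) = -1.339024
  p ← 0.770000 + (0.13/6)·(k1 + 2k2 + 2k3 + k4) = 0.614684
p(0.13) ≈ 0.6147

0.6147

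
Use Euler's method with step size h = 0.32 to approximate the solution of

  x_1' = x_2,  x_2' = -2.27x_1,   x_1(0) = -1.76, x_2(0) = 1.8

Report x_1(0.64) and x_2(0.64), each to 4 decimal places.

Euler on (x_1,x_2): x_1_{n+1} = x_1_n + h·x_1', x_2_{n+1} = x_2_n + h·x_2'.
0.000000: (-1.760000, 1.800000); f=(1.800000, 3.995200) → (-1.184000, 3.078464)
0.320000: (-1.184000, 3.078464); f=(3.078464, 2.687680) → (-0.198892, 3.938522)
(x_1(0.64), x_2(0.64)) ≈ (-0.1989, 3.9385)

-0.1989, 3.9385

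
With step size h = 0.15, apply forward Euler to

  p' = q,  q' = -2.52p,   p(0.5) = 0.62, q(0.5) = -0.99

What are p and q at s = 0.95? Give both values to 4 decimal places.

Euler on (p,q): p_{n+1} = p_n + h·p', q_{n+1} = q_n + h·q'.
0.500000: (0.620000, -0.990000); f=(-0.990000, -1.562400) → (0.471500, -1.224360)
0.650000: (0.471500, -1.224360); f=(-1.224360, -1.188180) → (0.287846, -1.402587)
0.800000: (0.287846, -1.402587); f=(-1.402587, -0.725372) → (0.077458, -1.511393)
(p(0.95), q(0.95)) ≈ (0.0775, -1.5114)

0.0775, -1.5114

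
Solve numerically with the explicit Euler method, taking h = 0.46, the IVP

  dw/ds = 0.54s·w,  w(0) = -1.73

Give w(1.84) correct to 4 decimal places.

Euler: w_{n+1} = w_n + h·f(s_n, w_n).
s=0.000000, w=-1.730000: f=0.000000 → w ← -1.730000 + 0.46·0.000000 = -1.730000
s=0.460000, w=-1.730000: f=-0.429732 → w ← -1.730000 + 0.46·(-0.429732) = -1.927677
s=0.920000, w=-1.927677: f=-0.957670 → w ← -1.927677 + 0.46·(-0.957670) = -2.368205
s=1.380000, w=-2.368205: f=-1.764786 → w ← -2.368205 + 0.46·(-1.764786) = -3.180006
w(1.84) ≈ -3.1800

-3.1800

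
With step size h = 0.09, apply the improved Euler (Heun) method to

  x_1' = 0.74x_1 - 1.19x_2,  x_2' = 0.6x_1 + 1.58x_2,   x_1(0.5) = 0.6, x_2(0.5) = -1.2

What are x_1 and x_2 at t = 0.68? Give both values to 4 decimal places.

0.9919, -1.4977

Heun on (x_1,x_2): k1 = f(t_n, state_n); k2 = f(t_n + h, state_n + h·k1); state_{n+1} = state_n + (h/2)·(k1 + k2).
0.500000: (0.600000, -1.200000)
  k1 = (1.872000, -1.536000)
  predictor → (0.768480, -1.338240)
  k2 = (2.161181, -1.653331)
  → (0.781493, -1.343520)
0.590000: (0.781493, -1.343520)
  k1 = (2.177094, -1.653866)
  predictor → (0.977432, -1.492368)
  k2 = (2.499217, -1.771482)
  → (0.991927, -1.497661)
(x_1(0.68), x_2(0.68)) ≈ (0.9919, -1.4977)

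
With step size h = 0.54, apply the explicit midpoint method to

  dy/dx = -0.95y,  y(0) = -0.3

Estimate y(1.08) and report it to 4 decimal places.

Midpoint: k1 = f(x_n, y_n); k2 = f(x_n + h/2, y_n + (h/2)·k1); y_{n+1} = y_n + h·k2.
x=0.000000, y=-0.300000:
  k1 = f(0.000000, -0.300000) = 0.285000
  k2 = f(0.270000, -0.223050) = 0.211897
  y ← -0.300000 + 0.54·0.211897 = -0.185575
x=0.540000, y=-0.185575:
  k1 = f(0.540000, -0.185575) = 0.176297
  k2 = f(0.810000, -0.137975) = 0.131077
  y ← -0.185575 + 0.54·0.131077 = -0.114794
y(1.08) ≈ -0.1148

-0.1148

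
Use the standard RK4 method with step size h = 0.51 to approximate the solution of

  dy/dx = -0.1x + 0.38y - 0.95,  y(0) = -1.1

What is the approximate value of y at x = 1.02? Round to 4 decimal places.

-2.8638

RK4: k1 = f(x_n, y_n); k2 = f(x_n + h/2, y_n + (h/2)·k1); k3 = f(x_n + h/2, y_n + (h/2)·k2); k4 = f(x_n + h, y_n + h·k3); y_{n+1} = y_n + (h/6)·(k1 + 2k2 + 2k3 + k4).
x=0.000000, y=-1.100000:
  k1 = f(0.000000, -1.100000) = -1.368000
  k2 = f(0.255000, -1.448840) = -1.526059
  k3 = f(0.255000, -1.489145) = -1.541375
  k4 = f(0.510000, -1.886101) = -1.717719
  y ← -1.100000 + (0.51/6)·(k1 + 2k2 + 2k3 + k4) = -1.883750
x=0.510000, y=-1.883750:
  k1 = f(0.510000, -1.883750) = -1.716825
  k2 = f(0.765000, -2.321540) = -1.908685
  k3 = f(0.765000, -2.370465) = -1.927277
  k4 = f(1.020000, -2.866661) = -2.141331
  y ← -1.883750 + (0.51/6)·(k1 + 2k2 + 2k3 + k4) = -2.863807
y(1.02) ≈ -2.8638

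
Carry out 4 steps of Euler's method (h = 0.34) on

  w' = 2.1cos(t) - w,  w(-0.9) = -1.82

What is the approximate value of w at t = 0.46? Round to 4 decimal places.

1.2145

Euler: w_{n+1} = w_n + h·f(t_n, w_n).
t=-0.900000, w=-1.820000: f=3.125381 → w ← -1.820000 + 0.34·3.125381 = -0.757370
t=-0.560000, w=-0.757370: f=2.536606 → w ← -0.757370 + 0.34·2.536606 = 0.105076
t=-0.220000, w=0.105076: f=1.944309 → w ← 0.105076 + 0.34·1.944309 = 0.766141
t=0.120000, w=0.766141: f=1.318757 → w ← 0.766141 + 0.34·1.318757 = 1.214518
w(0.46) ≈ 1.2145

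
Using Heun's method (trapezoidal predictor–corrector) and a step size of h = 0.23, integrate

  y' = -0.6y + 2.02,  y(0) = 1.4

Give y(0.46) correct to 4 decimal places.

1.8729

Heun: k1 = f(s_n, y_n); k2 = f(s_n + h, y_n + h·k1); y_{n+1} = y_n + (h/2)·(k1 + k2).
s=0.000000, y=1.400000:
  k1 = f(0.000000, 1.400000) = 1.180000
  k2 = f(0.230000, 1.671400) = 1.017160
  y ← 1.400000 + (0.23/2)·(1.180000 + 1.017160) = 1.652673
s=0.230000, y=1.652673:
  k1 = f(0.230000, 1.652673) = 1.028396
  k2 = f(0.460000, 1.889204) = 0.886477
  y ← 1.652673 + (0.23/2)·(1.028396 + 0.886477) = 1.872884
y(0.46) ≈ 1.8729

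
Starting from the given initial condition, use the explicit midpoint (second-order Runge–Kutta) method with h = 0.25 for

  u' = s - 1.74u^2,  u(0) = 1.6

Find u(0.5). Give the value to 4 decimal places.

Midpoint: k1 = f(s_n, u_n); k2 = f(s_n + h/2, u_n + (h/2)·k1); u_{n+1} = u_n + h·k2.
s=0.000000, u=1.600000:
  k1 = f(0.000000, 1.600000) = -4.454400
  k2 = f(0.125000, 1.043200) = -1.768583
  u ← 1.600000 + 0.25·(-1.768583) = 1.157854
s=0.250000, u=1.157854:
  k1 = f(0.250000, 1.157854) = -2.082690
  k2 = f(0.375000, 0.897518) = -1.026637
  u ← 1.157854 + 0.25·(-1.026637) = 0.901195
u(0.5) ≈ 0.9012

0.9012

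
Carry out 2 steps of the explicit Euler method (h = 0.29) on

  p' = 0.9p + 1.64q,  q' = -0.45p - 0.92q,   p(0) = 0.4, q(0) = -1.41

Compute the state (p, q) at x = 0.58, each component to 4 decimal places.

-0.7261, -0.7746

Euler on (p,q): p_{n+1} = p_n + h·p', q_{n+1} = q_n + h·q'.
0.000000: (0.400000, -1.410000); f=(-1.952400, 1.117200) → (-0.166196, -1.086012)
0.290000: (-0.166196, -1.086012); f=(-1.930636, 1.073919) → (-0.726080, -0.774575)
(p(0.58), q(0.58)) ≈ (-0.7261, -0.7746)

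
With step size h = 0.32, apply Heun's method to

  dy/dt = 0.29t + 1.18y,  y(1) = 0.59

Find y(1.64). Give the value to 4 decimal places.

Heun: k1 = f(t_n, y_n); k2 = f(t_n + h, y_n + h·k1); y_{n+1} = y_n + (h/2)·(k1 + k2).
t=1.000000, y=0.590000:
  k1 = f(1.000000, 0.590000) = 0.986200
  k2 = f(1.320000, 0.905584) = 1.451389
  y ← 0.590000 + (0.32/2)·(0.986200 + 1.451389) = 0.980014
t=1.320000, y=0.980014:
  k1 = f(1.320000, 0.980014) = 1.539217
  k2 = f(1.640000, 1.472564) = 2.213225
  y ← 0.980014 + (0.32/2)·(1.539217 + 2.213225) = 1.580405
y(1.64) ≈ 1.5804

1.5804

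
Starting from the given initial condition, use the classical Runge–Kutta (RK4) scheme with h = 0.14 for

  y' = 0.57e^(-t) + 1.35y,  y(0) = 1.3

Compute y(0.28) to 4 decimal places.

2.0678

RK4: k1 = f(t_n, y_n); k2 = f(t_n + h/2, y_n + (h/2)·k1); k3 = f(t_n + h/2, y_n + (h/2)·k2); k4 = f(t_n + h, y_n + h·k3); y_{n+1} = y_n + (h/6)·(k1 + 2k2 + 2k3 + k4).
t=0.000000, y=1.300000:
  k1 = f(0.000000, 1.300000) = 2.325000
  k2 = f(0.070000, 1.462750) = 2.506177
  k3 = f(0.070000, 1.475432) = 2.523298
  k4 = f(0.140000, 1.653262) = 2.727438
  y ← 1.300000 + (0.14/6)·(k1 + 2k2 + 2k3 + k4) = 1.652599
t=0.140000, y=1.652599:
  k1 = f(0.140000, 1.652599) = 2.726543
  k2 = f(0.210000, 1.843457) = 2.950700
  k3 = f(0.210000, 1.859148) = 2.971883
  k4 = f(0.280000, 2.068663) = 3.223491
  y ← 1.652599 + (0.14/6)·(k1 + 2k2 + 2k3 + k4) = 2.067820
y(0.28) ≈ 2.0678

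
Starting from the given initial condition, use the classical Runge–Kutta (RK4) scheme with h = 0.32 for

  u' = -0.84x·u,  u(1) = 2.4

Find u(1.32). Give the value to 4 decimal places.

RK4: k1 = f(x_n, u_n); k2 = f(x_n + h/2, u_n + (h/2)·k1); k3 = f(x_n + h/2, u_n + (h/2)·k2); k4 = f(x_n + h, u_n + h·k3); u_{n+1} = u_n + (h/6)·(k1 + 2k2 + 2k3 + k4).
x=1.000000, u=2.400000:
  k1 = f(1.000000, 2.400000) = -2.016000
  k2 = f(1.160000, 2.077440) = -2.024258
  k3 = f(1.160000, 2.076119) = -2.022970
  k4 = f(1.320000, 1.752650) = -1.943338
  u ← 2.400000 + (0.32/6)·(k1 + 2k2 + 2k3 + k4) = 1.757131
u(1.32) ≈ 1.7571

1.7571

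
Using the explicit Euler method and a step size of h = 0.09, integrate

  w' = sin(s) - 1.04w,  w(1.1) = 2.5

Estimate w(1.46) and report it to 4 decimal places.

1.9821

Euler: w_{n+1} = w_n + h·f(s_n, w_n).
s=1.100000, w=2.500000: f=-1.708793 → w ← 2.500000 + 0.09·(-1.708793) = 2.346209
s=1.190000, w=2.346209: f=-1.511688 → w ← 2.346209 + 0.09·(-1.511688) = 2.210157
s=1.280000, w=2.210157: f=-1.340547 → w ← 2.210157 + 0.09·(-1.340547) = 2.089507
s=1.370000, w=2.089507: f=-1.193180 → w ← 2.089507 + 0.09·(-1.193180) = 1.982121
w(1.46) ≈ 1.9821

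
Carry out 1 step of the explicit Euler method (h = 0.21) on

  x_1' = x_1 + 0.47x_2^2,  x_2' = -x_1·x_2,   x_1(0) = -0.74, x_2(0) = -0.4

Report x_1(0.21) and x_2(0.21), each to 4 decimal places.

Euler on (x_1,x_2): x_1_{n+1} = x_1_n + h·x_1', x_2_{n+1} = x_2_n + h·x_2'.
0.000000: (-0.740000, -0.400000); f=(-0.664800, -0.296000) → (-0.879608, -0.462160)
(x_1(0.21), x_2(0.21)) ≈ (-0.8796, -0.4622)

-0.8796, -0.4622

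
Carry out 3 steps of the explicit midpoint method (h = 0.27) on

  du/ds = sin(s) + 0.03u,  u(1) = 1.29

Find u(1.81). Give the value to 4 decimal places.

Midpoint: k1 = f(s_n, u_n); k2 = f(s_n + h/2, u_n + (h/2)·k1); u_{n+1} = u_n + h·k2.
s=1.000000, u=1.290000:
  k1 = f(1.000000, 1.290000) = 0.880171
  k2 = f(1.135000, 1.408823) = 0.948799
  u ← 1.290000 + 0.27·0.948799 = 1.546176
s=1.270000, u=1.546176:
  k1 = f(1.270000, 1.546176) = 1.001486
  k2 = f(1.405000, 1.681376) = 1.036729
  u ← 1.546176 + 0.27·1.036729 = 1.826092
s=1.540000, u=1.826092:
  k1 = f(1.540000, 1.826092) = 1.054309
  k2 = f(1.675000, 1.968424) = 1.053628
  u ← 1.826092 + 0.27·1.053628 = 2.110572
u(1.81) ≈ 2.1106

2.1106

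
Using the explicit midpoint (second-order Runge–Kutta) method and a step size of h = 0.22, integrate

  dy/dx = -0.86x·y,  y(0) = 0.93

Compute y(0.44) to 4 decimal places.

Midpoint: k1 = f(x_n, y_n); k2 = f(x_n + h/2, y_n + (h/2)·k1); y_{n+1} = y_n + h·k2.
x=0.000000, y=0.930000:
  k1 = f(0.000000, 0.930000) = 0.000000
  k2 = f(0.110000, 0.930000) = -0.087978
  y ← 0.930000 + 0.22·(-0.087978) = 0.910645
x=0.220000, y=0.910645:
  k1 = f(0.220000, 0.910645) = -0.172294
  k2 = f(0.330000, 0.891692) = -0.253062
  y ← 0.910645 + 0.22·(-0.253062) = 0.854971
y(0.44) ≈ 0.8550

0.8550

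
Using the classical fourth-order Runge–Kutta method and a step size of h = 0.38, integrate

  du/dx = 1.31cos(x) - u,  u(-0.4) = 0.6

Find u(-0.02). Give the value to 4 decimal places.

RK4: k1 = f(x_n, u_n); k2 = f(x_n + h/2, u_n + (h/2)·k1); k3 = f(x_n + h/2, u_n + (h/2)·k2); k4 = f(x_n + h, u_n + h·k3); u_{n+1} = u_n + (h/6)·(k1 + 2k2 + 2k3 + k4).
x=-0.400000, u=0.600000:
  k1 = f(-0.400000, 0.600000) = 0.606590
  k2 = f(-0.210000, 0.715252) = 0.565968
  k3 = f(-0.210000, 0.707534) = 0.573686
  k4 = f(-0.020000, 0.818001) = 0.491737
  u ← 0.600000 + (0.38/6)·(k1 + 2k2 + 2k3 + k4) = 0.813917
u(-0.02) ≈ 0.8139

0.8139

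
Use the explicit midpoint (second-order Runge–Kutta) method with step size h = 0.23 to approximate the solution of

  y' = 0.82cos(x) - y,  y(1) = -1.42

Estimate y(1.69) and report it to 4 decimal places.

Midpoint: k1 = f(x_n, y_n); k2 = f(x_n + h/2, y_n + (h/2)·k1); y_{n+1} = y_n + h·k2.
x=1.000000, y=-1.420000:
  k1 = f(1.000000, -1.420000) = 1.863048
  k2 = f(1.115000, -1.205749) = 1.566695
  y ← -1.420000 + 0.23·1.566695 = -1.059660
x=1.230000, y=-1.059660:
  k1 = f(1.230000, -1.059660) = 1.333735
  k2 = f(1.345000, -0.906281) = 1.089864
  y ← -1.059660 + 0.23·1.089864 = -0.808991
x=1.460000, y=-0.808991:
  k1 = f(1.460000, -0.808991) = 0.899659
  k2 = f(1.575000, -0.705531) = 0.702084
  y ← -0.808991 + 0.23·0.702084 = -0.647512
y(1.69) ≈ -0.6475

-0.6475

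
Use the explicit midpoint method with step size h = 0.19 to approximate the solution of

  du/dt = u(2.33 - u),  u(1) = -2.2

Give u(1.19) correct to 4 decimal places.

Midpoint: k1 = f(t_n, u_n); k2 = f(t_n + h/2, u_n + (h/2)·k1); u_{n+1} = u_n + h·k2.
t=1.000000, u=-2.200000:
  k1 = f(1.000000, -2.200000) = -9.966000
  k2 = f(1.095000, -3.146770) = -17.234136
  u ← -2.200000 + 0.19·(-17.234136) = -5.474486
u(1.19) ≈ -5.4745

-5.4745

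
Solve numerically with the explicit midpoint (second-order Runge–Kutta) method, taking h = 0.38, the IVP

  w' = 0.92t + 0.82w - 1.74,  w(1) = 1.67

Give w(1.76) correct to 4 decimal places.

2.5498

Midpoint: k1 = f(t_n, w_n); k2 = f(t_n + h/2, w_n + (h/2)·k1); w_{n+1} = w_n + h·k2.
t=1.000000, w=1.670000:
  k1 = f(1.000000, 1.670000) = 0.549400
  k2 = f(1.190000, 1.774386) = 0.809797
  w ← 1.670000 + 0.38·0.809797 = 1.977723
t=1.380000, w=1.977723:
  k1 = f(1.380000, 1.977723) = 1.151333
  k2 = f(1.570000, 2.196476) = 1.505510
  w ← 1.977723 + 0.38·1.505510 = 2.549817
w(1.76) ≈ 2.5498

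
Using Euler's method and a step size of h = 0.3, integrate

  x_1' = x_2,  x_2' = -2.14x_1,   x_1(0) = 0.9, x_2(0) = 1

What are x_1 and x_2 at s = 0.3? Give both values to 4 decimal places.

1.2000, 0.4222

Euler on (x_1,x_2): x_1_{n+1} = x_1_n + h·x_1', x_2_{n+1} = x_2_n + h·x_2'.
0.000000: (0.900000, 1.000000); f=(1.000000, -1.926000) → (1.200000, 0.422200)
(x_1(0.3), x_2(0.3)) ≈ (1.2000, 0.4222)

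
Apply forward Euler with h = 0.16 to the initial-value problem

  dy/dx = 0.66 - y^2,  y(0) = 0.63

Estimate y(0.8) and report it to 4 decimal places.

0.7667

Euler: y_{n+1} = y_n + h·f(x_n, y_n).
x=0.000000, y=0.630000: f=0.263100 → y ← 0.630000 + 0.16·0.263100 = 0.672096
x=0.160000, y=0.672096: f=0.208287 → y ← 0.672096 + 0.16·0.208287 = 0.705422
x=0.320000, y=0.705422: f=0.162380 → y ← 0.705422 + 0.16·0.162380 = 0.731403
x=0.480000, y=0.731403: f=0.125050 → y ← 0.731403 + 0.16·0.125050 = 0.751411
x=0.640000, y=0.751411: f=0.095382 → y ← 0.751411 + 0.16·0.095382 = 0.766672
y(0.8) ≈ 0.7667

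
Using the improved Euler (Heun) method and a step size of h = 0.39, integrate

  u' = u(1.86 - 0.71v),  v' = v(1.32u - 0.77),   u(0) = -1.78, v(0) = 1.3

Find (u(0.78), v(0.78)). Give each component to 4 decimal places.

-6.0115, 0.9180

Heun on (u,v): k1 = f(t_n, state_n); k2 = f(t_n + h, state_n + h·k1); state_{n+1} = state_n + (h/2)·(k1 + k2).
0.000000: (-1.780000, 1.300000)
  k1 = (-1.667860, -4.055480)
  predictor → (-2.430465, -0.281637)
  k2 = (-5.006667, 1.120413)
  → (-3.081533, 0.727662)
0.390000: (-3.081533, 0.727662)
  k1 = (-4.139608, -3.520154)
  predictor → (-4.695980, -0.645198)
  k2 = (-10.885708, 4.496189)
  → (-6.011469, 0.917989)
(u(0.78), v(0.78)) ≈ (-6.0115, 0.9180)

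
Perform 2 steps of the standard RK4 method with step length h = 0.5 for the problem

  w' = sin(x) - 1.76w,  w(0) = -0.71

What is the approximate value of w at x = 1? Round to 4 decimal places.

0.1478

RK4: k1 = f(x_n, w_n); k2 = f(x_n + h/2, w_n + (h/2)·k1); k3 = f(x_n + h/2, w_n + (h/2)·k2); k4 = f(x_n + h, w_n + h·k3); w_{n+1} = w_n + (h/6)·(k1 + 2k2 + 2k3 + k4).
x=0.000000, w=-0.710000:
  k1 = f(0.000000, -0.710000) = 1.249600
  k2 = f(0.250000, -0.397600) = 0.947180
  k3 = f(0.250000, -0.473205) = 1.080245
  k4 = f(0.500000, -0.169878) = 0.778410
  w ← -0.710000 + (0.5/6)·(k1 + 2k2 + 2k3 + k4) = -0.203095
x=0.500000, w=-0.203095:
  k1 = f(0.500000, -0.203095) = 0.836873
  k2 = f(0.750000, 0.006123) = 0.670862
  k3 = f(0.750000, -0.035380) = 0.743907
  k4 = f(1.000000, 0.168858) = 0.544280
  w ← -0.203095 + (0.5/6)·(k1 + 2k2 + 2k3 + k4) = 0.147796
w(1) ≈ 0.1478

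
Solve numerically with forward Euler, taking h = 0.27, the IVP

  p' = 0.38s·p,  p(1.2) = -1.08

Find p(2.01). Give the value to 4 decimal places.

Euler: p_{n+1} = p_n + h·f(s_n, p_n).
s=1.200000, p=-1.080000: f=-0.492480 → p ← -1.080000 + 0.27·(-0.492480) = -1.212970
s=1.470000, p=-1.212970: f=-0.677565 → p ← -1.212970 + 0.27·(-0.677565) = -1.395912
s=1.740000, p=-1.395912: f=-0.922977 → p ← -1.395912 + 0.27·(-0.922977) = -1.645116
p(2.01) ≈ -1.6451

-1.6451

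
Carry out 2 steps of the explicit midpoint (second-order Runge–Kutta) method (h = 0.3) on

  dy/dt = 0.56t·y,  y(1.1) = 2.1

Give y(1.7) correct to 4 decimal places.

3.3331

Midpoint: k1 = f(t_n, y_n); k2 = f(t_n + h/2, y_n + (h/2)·k1); y_{n+1} = y_n + h·k2.
t=1.100000, y=2.100000:
  k1 = f(1.100000, 2.100000) = 1.293600
  k2 = f(1.250000, 2.294040) = 1.605828
  y ← 2.100000 + 0.3·1.605828 = 2.581748
t=1.400000, y=2.581748:
  k1 = f(1.400000, 2.581748) = 2.024091
  k2 = f(1.550000, 2.885362) = 2.504494
  y ← 2.581748 + 0.3·2.504494 = 3.333097
y(1.7) ≈ 3.3331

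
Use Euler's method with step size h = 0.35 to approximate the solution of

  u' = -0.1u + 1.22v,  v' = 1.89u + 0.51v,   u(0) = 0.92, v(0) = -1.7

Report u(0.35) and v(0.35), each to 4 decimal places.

Euler on (u,v): u_{n+1} = u_n + h·u', v_{n+1} = v_n + h·v'.
0.000000: (0.920000, -1.700000); f=(-2.166000, 0.871800) → (0.161900, -1.394870)
(u(0.35), v(0.35)) ≈ (0.1619, -1.3949)

0.1619, -1.3949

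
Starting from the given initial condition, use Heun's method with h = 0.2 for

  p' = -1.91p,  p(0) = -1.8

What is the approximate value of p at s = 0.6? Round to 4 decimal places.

Heun: k1 = f(s_n, p_n); k2 = f(s_n + h, p_n + h·k1); p_{n+1} = p_n + (h/2)·(k1 + k2).
s=0.000000, p=-1.800000:
  k1 = f(0.000000, -1.800000) = 3.438000
  k2 = f(0.200000, -1.112400) = 2.124684
  p ← -1.800000 + (0.2/2)·(3.438000 + 2.124684) = -1.243732
s=0.200000, p=-1.243732:
  k1 = f(0.200000, -1.243732) = 2.375527
  k2 = f(0.400000, -0.768626) = 1.468076
  p ← -1.243732 + (0.2/2)·(2.375527 + 1.468076) = -0.859371
s=0.400000, p=-0.859371:
  k1 = f(0.400000, -0.859371) = 1.641399
  k2 = f(0.600000, -0.531091) = 1.014385
  p ← -0.859371 + (0.2/2)·(1.641399 + 1.014385) = -0.593793
p(0.6) ≈ -0.5938

-0.5938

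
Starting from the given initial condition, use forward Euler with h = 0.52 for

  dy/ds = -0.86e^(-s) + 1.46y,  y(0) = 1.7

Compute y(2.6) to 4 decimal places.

22.2024

Euler: y_{n+1} = y_n + h·f(s_n, y_n).
s=0.000000, y=1.700000: f=1.622000 → y ← 1.700000 + 0.52·1.622000 = 2.543440
s=0.520000, y=2.543440: f=3.202135 → y ← 2.543440 + 0.52·3.202135 = 4.208550
s=1.040000, y=4.208550: f=5.840512 → y ← 4.208550 + 0.52·5.840512 = 7.245616
s=1.560000, y=7.245616: f=10.397883 → y ← 7.245616 + 0.52·10.397883 = 12.652515
s=2.080000, y=12.652515: f=18.365232 → y ← 12.652515 + 0.52·18.365232 = 22.202436
y(2.6) ≈ 22.2024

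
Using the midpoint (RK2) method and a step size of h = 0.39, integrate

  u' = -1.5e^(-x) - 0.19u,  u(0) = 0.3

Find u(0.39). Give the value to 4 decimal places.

Midpoint: k1 = f(x_n, u_n); k2 = f(x_n + h/2, u_n + (h/2)·k1); u_{n+1} = u_n + h·k2.
x=0.000000, u=0.300000:
  k1 = f(0.000000, 0.300000) = -1.557000
  k2 = f(0.195000, -0.003615) = -1.233565
  u ← 0.300000 + 0.39·(-1.233565) = -0.181090
u(0.39) ≈ -0.1811

-0.1811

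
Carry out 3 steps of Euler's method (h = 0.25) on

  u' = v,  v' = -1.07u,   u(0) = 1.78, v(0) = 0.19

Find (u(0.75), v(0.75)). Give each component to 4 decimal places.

Euler on (u,v): u_{n+1} = u_n + h·u', v_{n+1} = v_n + h·v'.
0.000000: (1.780000, 0.190000); f=(0.190000, -1.904600) → (1.827500, -0.286150)
0.250000: (1.827500, -0.286150); f=(-0.286150, -1.955425) → (1.755963, -0.775006)
0.500000: (1.755963, -0.775006); f=(-0.775006, -1.878880) → (1.562211, -1.244726)
(u(0.75), v(0.75)) ≈ (1.5622, -1.2447)

1.5622, -1.2447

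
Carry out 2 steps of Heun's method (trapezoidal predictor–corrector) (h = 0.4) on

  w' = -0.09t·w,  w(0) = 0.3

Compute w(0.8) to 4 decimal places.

Heun: k1 = f(t_n, w_n); k2 = f(t_n + h, w_n + h·k1); w_{n+1} = w_n + (h/2)·(k1 + k2).
t=0.000000, w=0.300000:
  k1 = f(0.000000, 0.300000) = 0.000000
  k2 = f(0.400000, 0.300000) = -0.010800
  w ← 0.300000 + (0.4/2)·(0.000000 + (-0.010800)) = 0.297840
t=0.400000, w=0.297840:
  k1 = f(0.400000, 0.297840) = -0.010722
  k2 = f(0.800000, 0.293551) = -0.021136
  w ← 0.297840 + (0.4/2)·(-0.010722 + (-0.021136)) = 0.291468
w(0.8) ≈ 0.2915

0.2915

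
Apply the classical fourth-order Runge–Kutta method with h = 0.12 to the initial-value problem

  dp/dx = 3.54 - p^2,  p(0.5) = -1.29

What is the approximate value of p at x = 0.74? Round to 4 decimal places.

RK4: k1 = f(x_n, p_n); k2 = f(x_n + h/2, p_n + (h/2)·k1); k3 = f(x_n + h/2, p_n + (h/2)·k2); k4 = f(x_n + h, p_n + h·k3); p_{n+1} = p_n + (h/6)·(k1 + 2k2 + 2k3 + k4).
x=0.500000, p=-1.290000:
  k1 = f(0.500000, -1.290000) = 1.875900
  k2 = f(0.560000, -1.177446) = 2.153621
  k3 = f(0.560000, -1.160783) = 2.192583
  k4 = f(0.620000, -1.026890) = 2.485497
  p ← -1.290000 + (0.12/6)·(k1 + 2k2 + 2k3 + k4) = -1.028924
x=0.620000, p=-1.028924:
  k1 = f(0.620000, -1.028924) = 2.481316
  k2 = f(0.680000, -0.880045) = 2.765521
  k3 = f(0.680000, -0.862993) = 2.795244
  k4 = f(0.740000, -0.693495) = 3.059065
  p ← -1.028924 + (0.12/6)·(k1 + 2k2 + 2k3 + k4) = -0.695686
p(0.74) ≈ -0.6957

-0.6957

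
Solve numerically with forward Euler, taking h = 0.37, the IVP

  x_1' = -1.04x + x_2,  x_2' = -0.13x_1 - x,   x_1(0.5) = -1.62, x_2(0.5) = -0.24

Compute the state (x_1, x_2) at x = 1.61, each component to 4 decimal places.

-3.0552, -0.9226

Euler on (x_1,x_2): x_1_{n+1} = x_1_n + h·x_1', x_2_{n+1} = x_2_n + h·x_2'.
0.500000: (-1.620000, -0.240000); f=(-0.760000, -0.289400) → (-1.901200, -0.347078)
0.870000: (-1.901200, -0.347078); f=(-1.251878, -0.622844) → (-2.364395, -0.577530)
1.240000: (-2.364395, -0.577530); f=(-1.867130, -0.932629) → (-3.055233, -0.922603)
(x_1(1.61), x_2(1.61)) ≈ (-3.0552, -0.9226)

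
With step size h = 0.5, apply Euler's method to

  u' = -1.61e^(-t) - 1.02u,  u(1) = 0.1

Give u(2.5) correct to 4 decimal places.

Euler: u_{n+1} = u_n + h·f(t_n, u_n).
t=1.000000, u=0.100000: f=-0.694286 → u ← 0.100000 + 0.5·(-0.694286) = -0.247143
t=1.500000, u=-0.247143: f=-0.107154 → u ← -0.247143 + 0.5·(-0.107154) = -0.300720
t=2.000000, u=-0.300720: f=0.088844 → u ← -0.300720 + 0.5·0.088844 = -0.256298
u(2.5) ≈ -0.2563

-0.2563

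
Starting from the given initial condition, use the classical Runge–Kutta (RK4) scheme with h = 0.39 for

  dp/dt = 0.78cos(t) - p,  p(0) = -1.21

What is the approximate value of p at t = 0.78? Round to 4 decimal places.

-0.1821

RK4: k1 = f(t_n, p_n); k2 = f(t_n + h/2, p_n + (h/2)·k1); k3 = f(t_n + h/2, p_n + (h/2)·k2); k4 = f(t_n + h, p_n + h·k3); p_{n+1} = p_n + (h/6)·(k1 + 2k2 + 2k3 + k4).
t=0.000000, p=-1.210000:
  k1 = f(0.000000, -1.210000) = 1.990000
  k2 = f(0.195000, -0.821950) = 1.587167
  k3 = f(0.195000, -0.900502) = 1.665720
  k4 = f(0.390000, -0.560369) = 1.281798
  p ← -1.210000 + (0.39/6)·(k1 + 2k2 + 2k3 + k4) = -0.574458
t=0.390000, p=-0.574458:
  k1 = f(0.390000, -0.574458) = 1.295887
  k2 = f(0.585000, -0.321760) = 0.972055
  k3 = f(0.585000, -0.384907) = 1.035202
  k4 = f(0.780000, -0.170729) = 0.725241
  p ← -0.574458 + (0.39/6)·(k1 + 2k2 + 2k3 + k4) = -0.182141
p(0.78) ≈ -0.1821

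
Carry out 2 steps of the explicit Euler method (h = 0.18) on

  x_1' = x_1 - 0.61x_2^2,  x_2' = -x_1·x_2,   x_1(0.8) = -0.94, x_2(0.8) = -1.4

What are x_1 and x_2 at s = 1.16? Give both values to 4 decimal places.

-1.8570, -2.0271

Euler on (x_1,x_2): x_1_{n+1} = x_1_n + h·x_1', x_2_{n+1} = x_2_n + h·x_2'.
0.800000: (-0.940000, -1.400000); f=(-2.135600, -1.316000) → (-1.324408, -1.636880)
0.980000: (-1.324408, -1.636880); f=(-2.958827, -2.167897) → (-1.856997, -2.027101)
(x_1(1.16), x_2(1.16)) ≈ (-1.8570, -2.0271)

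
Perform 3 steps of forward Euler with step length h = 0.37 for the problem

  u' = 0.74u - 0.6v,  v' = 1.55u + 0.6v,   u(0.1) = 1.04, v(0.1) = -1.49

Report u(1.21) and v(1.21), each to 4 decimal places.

3.1538, 0.6972

Euler on (u,v): u_{n+1} = u_n + h·u', v_{n+1} = v_n + h·v'.
0.100000: (1.040000, -1.490000); f=(1.663600, 0.718000) → (1.655532, -1.224340)
0.470000: (1.655532, -1.224340); f=(1.959698, 1.831471) → (2.380620, -0.546696)
0.840000: (2.380620, -0.546696); f=(2.089676, 3.361944) → (3.153800, 0.697223)
(u(1.21), v(1.21)) ≈ (3.1538, 0.6972)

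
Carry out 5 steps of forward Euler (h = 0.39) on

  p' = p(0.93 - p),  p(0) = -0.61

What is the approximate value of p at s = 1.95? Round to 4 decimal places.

Euler: p_{n+1} = p_n + h·f(s_n, p_n).
s=0.000000, p=-0.610000: f=-0.939400 → p ← -0.610000 + 0.39·(-0.939400) = -0.976366
s=0.390000, p=-0.976366: f=-1.861311 → p ← -0.976366 + 0.39·(-1.861311) = -1.702277
s=0.780000, p=-1.702277: f=-4.480866 → p ← -1.702277 + 0.39·(-4.480866) = -3.449815
s=1.170000, p=-3.449815: f=-15.109551 → p ← -3.449815 + 0.39·(-15.109551) = -9.342540
s=1.560000, p=-9.342540: f=-95.971611 → p ← -9.342540 + 0.39·(-95.971611) = -46.771468
p(1.95) ≈ -46.7715

-46.7715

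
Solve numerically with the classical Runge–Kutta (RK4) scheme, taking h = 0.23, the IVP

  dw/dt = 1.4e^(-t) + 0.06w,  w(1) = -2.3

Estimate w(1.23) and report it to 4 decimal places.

-2.2254

RK4: k1 = f(t_n, w_n); k2 = f(t_n + h/2, w_n + (h/2)·k1); k3 = f(t_n + h/2, w_n + (h/2)·k2); k4 = f(t_n + h, w_n + h·k3); w_{n+1} = w_n + (h/6)·(k1 + 2k2 + 2k3 + k4).
t=1.000000, w=-2.300000:
  k1 = f(1.000000, -2.300000) = 0.377031
  k2 = f(1.115000, -2.256641) = 0.323683
  k3 = f(1.115000, -2.262776) = 0.323315
  k4 = f(1.230000, -2.225638) = 0.275671
  w ← -2.300000 + (0.23/6)·(k1 + 2k2 + 2k3 + k4) = -2.225377
w(1.23) ≈ -2.2254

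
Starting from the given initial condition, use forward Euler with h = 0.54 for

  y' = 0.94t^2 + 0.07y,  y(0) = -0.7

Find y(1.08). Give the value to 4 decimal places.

-0.6059

Euler: y_{n+1} = y_n + h·f(t_n, y_n).
t=0.000000, y=-0.700000: f=-0.049000 → y ← -0.700000 + 0.54·(-0.049000) = -0.726460
t=0.540000, y=-0.726460: f=0.223252 → y ← -0.726460 + 0.54·0.223252 = -0.605904
y(1.08) ≈ -0.6059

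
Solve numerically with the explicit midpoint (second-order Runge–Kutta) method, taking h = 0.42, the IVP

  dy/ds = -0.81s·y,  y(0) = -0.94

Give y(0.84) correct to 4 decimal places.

-0.6991

Midpoint: k1 = f(s_n, y_n); k2 = f(s_n + h/2, y_n + (h/2)·k1); y_{n+1} = y_n + h·k2.
s=0.000000, y=-0.940000:
  k1 = f(0.000000, -0.940000) = 0.000000
  k2 = f(0.210000, -0.940000) = 0.159894
  y ← -0.940000 + 0.42·0.159894 = -0.872845
s=0.420000, y=-0.872845:
  k1 = f(0.420000, -0.872845) = 0.296942
  k2 = f(0.630000, -0.810487) = 0.413591
  y ← -0.872845 + 0.42·0.413591 = -0.699136
y(0.84) ≈ -0.6991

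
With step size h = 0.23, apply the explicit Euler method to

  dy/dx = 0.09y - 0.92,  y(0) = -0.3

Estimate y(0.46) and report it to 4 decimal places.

-0.7401

Euler: y_{n+1} = y_n + h·f(x_n, y_n).
x=0.000000, y=-0.300000: f=-0.947000 → y ← -0.300000 + 0.23·(-0.947000) = -0.517810
x=0.230000, y=-0.517810: f=-0.966603 → y ← -0.517810 + 0.23·(-0.966603) = -0.740129
y(0.46) ≈ -0.7401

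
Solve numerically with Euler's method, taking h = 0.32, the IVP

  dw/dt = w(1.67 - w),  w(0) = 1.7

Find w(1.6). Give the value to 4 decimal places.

1.6706

Euler: w_{n+1} = w_n + h·f(t_n, w_n).
t=0.000000, w=1.700000: f=-0.051000 → w ← 1.700000 + 0.32·(-0.051000) = 1.683680
t=0.320000, w=1.683680: f=-0.023033 → w ← 1.683680 + 0.32·(-0.023033) = 1.676310
t=0.640000, w=1.676310: f=-0.010577 → w ← 1.676310 + 0.32·(-0.010577) = 1.672925
t=0.960000, w=1.672925: f=-0.004893 → w ← 1.672925 + 0.32·(-0.004893) = 1.671359
t=1.280000, w=1.671359: f=-0.002272 → w ← 1.671359 + 0.32·(-0.002272) = 1.670632
w(1.6) ≈ 1.6706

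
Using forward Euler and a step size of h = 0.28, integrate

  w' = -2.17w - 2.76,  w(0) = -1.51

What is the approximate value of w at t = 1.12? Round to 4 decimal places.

-1.2775

Euler: w_{n+1} = w_n + h·f(t_n, w_n).
t=0.000000, w=-1.510000: f=0.516700 → w ← -1.510000 + 0.28·0.516700 = -1.365324
t=0.280000, w=-1.365324: f=0.202753 → w ← -1.365324 + 0.28·0.202753 = -1.308553
t=0.560000, w=-1.308553: f=0.079560 → w ← -1.308553 + 0.28·0.079560 = -1.286276
t=0.840000, w=-1.286276: f=0.031219 → w ← -1.286276 + 0.28·0.031219 = -1.277535
w(1.12) ≈ -1.2775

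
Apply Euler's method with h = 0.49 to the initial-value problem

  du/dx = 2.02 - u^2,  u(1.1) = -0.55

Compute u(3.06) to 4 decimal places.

1.3981

Euler: u_{n+1} = u_n + h·f(x_n, u_n).
x=1.100000, u=-0.550000: f=1.717500 → u ← -0.550000 + 0.49·1.717500 = 0.291575
x=1.590000, u=0.291575: f=1.934984 → u ← 0.291575 + 0.49·1.934984 = 1.239717
x=2.080000, u=1.239717: f=0.483101 → u ← 1.239717 + 0.49·0.483101 = 1.476437
x=2.570000, u=1.476437: f=-0.159866 → u ← 1.476437 + 0.49·(-0.159866) = 1.398103
u(3.06) ≈ 1.3981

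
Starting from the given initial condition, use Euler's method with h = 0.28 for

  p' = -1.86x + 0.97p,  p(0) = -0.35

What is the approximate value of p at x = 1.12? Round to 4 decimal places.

-1.9592

Euler: p_{n+1} = p_n + h·f(x_n, p_n).
x=0.000000, p=-0.350000: f=-0.339500 → p ← -0.350000 + 0.28·(-0.339500) = -0.445060
x=0.280000, p=-0.445060: f=-0.952508 → p ← -0.445060 + 0.28·(-0.952508) = -0.711762
x=0.560000, p=-0.711762: f=-1.732009 → p ← -0.711762 + 0.28·(-1.732009) = -1.196725
x=0.840000, p=-1.196725: f=-2.723223 → p ← -1.196725 + 0.28·(-2.723223) = -1.959227
p(1.12) ≈ -1.9592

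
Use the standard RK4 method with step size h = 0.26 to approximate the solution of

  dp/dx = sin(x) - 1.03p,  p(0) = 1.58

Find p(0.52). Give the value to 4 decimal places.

1.0361

RK4: k1 = f(x_n, p_n); k2 = f(x_n + h/2, p_n + (h/2)·k1); k3 = f(x_n + h/2, p_n + (h/2)·k2); k4 = f(x_n + h, p_n + h·k3); p_{n+1} = p_n + (h/6)·(k1 + 2k2 + 2k3 + k4).
x=0.000000, p=1.580000:
  k1 = f(0.000000, 1.580000) = -1.627400
  k2 = f(0.130000, 1.368438) = -1.279857
  k3 = f(0.130000, 1.413619) = -1.326393
  k4 = f(0.260000, 1.235138) = -1.015111
  p ← 1.580000 + (0.26/6)·(k1 + 2k2 + 2k3 + k4) = 1.239616
x=0.260000, p=1.239616:
  k1 = f(0.260000, 1.239616) = -1.019724
  k2 = f(0.390000, 1.107052) = -0.760075
  k3 = f(0.390000, 1.140806) = -0.794842
  k4 = f(0.520000, 1.032957) = -0.567066
  p ← 1.239616 + (0.26/6)·(k1 + 2k2 + 2k3 + k4) = 1.036096
p(0.52) ≈ 1.0361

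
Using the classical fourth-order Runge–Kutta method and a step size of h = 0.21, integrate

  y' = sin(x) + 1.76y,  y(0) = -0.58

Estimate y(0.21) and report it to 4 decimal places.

RK4: k1 = f(x_n, y_n); k2 = f(x_n + h/2, y_n + (h/2)·k1); k3 = f(x_n + h/2, y_n + (h/2)·k2); k4 = f(x_n + h, y_n + h·k3); y_{n+1} = y_n + (h/6)·(k1 + 2k2 + 2k3 + k4).
x=0.000000, y=-0.580000:
  k1 = f(0.000000, -0.580000) = -1.020800
  k2 = f(0.105000, -0.687184) = -1.104637
  k3 = f(0.105000, -0.695987) = -1.120130
  k4 = f(0.210000, -0.815227) = -1.226340
  y ← -0.580000 + (0.21/6)·(k1 + 2k2 + 2k3 + k4) = -0.814384
y(0.21) ≈ -0.8144

-0.8144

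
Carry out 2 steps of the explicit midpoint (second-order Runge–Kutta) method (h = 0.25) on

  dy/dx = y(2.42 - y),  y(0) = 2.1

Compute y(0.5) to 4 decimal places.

2.3075

Midpoint: k1 = f(x_n, y_n); k2 = f(x_n + h/2, y_n + (h/2)·k1); y_{n+1} = y_n + h·k2.
x=0.000000, y=2.100000:
  k1 = f(0.000000, 2.100000) = 0.672000
  k2 = f(0.125000, 2.184000) = 0.515424
  y ← 2.100000 + 0.25·0.515424 = 2.228856
x=0.250000, y=2.228856:
  k1 = f(0.250000, 2.228856) = 0.426032
  k2 = f(0.375000, 2.282110) = 0.314680
  y ← 2.228856 + 0.25·0.314680 = 2.307526
y(0.5) ≈ 2.3075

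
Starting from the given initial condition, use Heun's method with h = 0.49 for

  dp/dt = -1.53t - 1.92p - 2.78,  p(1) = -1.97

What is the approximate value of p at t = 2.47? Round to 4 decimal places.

-3.0189

Heun: k1 = f(t_n, p_n); k2 = f(t_n + h, p_n + h·k1); p_{n+1} = p_n + (h/2)·(k1 + k2).
t=1.000000, p=-1.970000:
  k1 = f(1.000000, -1.970000) = -0.527600
  k2 = f(1.490000, -2.228524) = -0.780934
  p ← -1.970000 + (0.49/2)·(-0.527600 + (-0.780934)) = -2.290591
t=1.490000, p=-2.290591:
  k1 = f(1.490000, -2.290591) = -0.661766
  k2 = f(1.980000, -2.614856) = -0.788877
  p ← -2.290591 + (0.49/2)·(-0.661766 + (-0.788877)) = -2.645998
t=1.980000, p=-2.645998:
  k1 = f(1.980000, -2.645998) = -0.729084
  k2 = f(2.470000, -3.003249) = -0.792862
  p ← -2.645998 + (0.49/2)·(-0.729084 + (-0.792862)) = -3.018875
p(2.47) ≈ -3.0189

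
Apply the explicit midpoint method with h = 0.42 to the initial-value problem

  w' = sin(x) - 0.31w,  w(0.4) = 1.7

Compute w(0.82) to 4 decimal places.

1.7230

Midpoint: k1 = f(x_n, w_n); k2 = f(x_n + h/2, w_n + (h/2)·k1); w_{n+1} = w_n + h·k2.
x=0.400000, w=1.700000:
  k1 = f(0.400000, 1.700000) = -0.137582
  k2 = f(0.610000, 1.671108) = 0.054824
  w ← 1.700000 + 0.42·0.054824 = 1.723026
w(0.82) ≈ 1.7230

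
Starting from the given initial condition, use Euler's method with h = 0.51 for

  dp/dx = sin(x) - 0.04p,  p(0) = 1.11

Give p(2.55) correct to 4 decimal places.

Euler: p_{n+1} = p_n + h·f(x_n, p_n).
x=0.000000, p=1.110000: f=-0.044400 → p ← 1.110000 + 0.51·(-0.044400) = 1.087356
x=0.510000, p=1.087356: f=0.444683 → p ← 1.087356 + 0.51·0.444683 = 1.314144
x=1.020000, p=1.314144: f=0.799542 → p ← 1.314144 + 0.51·0.799542 = 1.721911
x=1.530000, p=1.721911: f=0.930292 → p ← 1.721911 + 0.51·0.930292 = 2.196360
x=2.040000, p=2.196360: f=0.804074 → p ← 2.196360 + 0.51·0.804074 = 2.606437
p(2.55) ≈ 2.6064

2.6064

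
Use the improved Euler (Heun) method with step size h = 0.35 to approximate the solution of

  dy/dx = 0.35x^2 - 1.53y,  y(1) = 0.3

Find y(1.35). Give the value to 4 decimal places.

Heun: k1 = f(x_n, y_n); k2 = f(x_n + h, y_n + h·k1); y_{n+1} = y_n + (h/2)·(k1 + k2).
x=1.000000, y=0.300000:
  k1 = f(1.000000, 0.300000) = -0.109000
  k2 = f(1.350000, 0.261850) = 0.237244
  y ← 0.300000 + (0.35/2)·(-0.109000 + 0.237244) = 0.322443
y(1.35) ≈ 0.3224

0.3224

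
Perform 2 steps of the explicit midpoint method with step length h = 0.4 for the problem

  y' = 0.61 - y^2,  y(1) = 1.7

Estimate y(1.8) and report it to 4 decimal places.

Midpoint: k1 = f(s_n, y_n); k2 = f(s_n + h/2, y_n + (h/2)·k1); y_{n+1} = y_n + h·k2.
s=1.000000, y=1.700000:
  k1 = f(1.000000, 1.700000) = -2.280000
  k2 = f(1.200000, 1.244000) = -0.937536
  y ← 1.700000 + 0.4·(-0.937536) = 1.324986
s=1.400000, y=1.324986:
  k1 = f(1.400000, 1.324986) = -1.145587
  k2 = f(1.600000, 1.095868) = -0.590927
  y ← 1.324986 + 0.4·(-0.590927) = 1.088615
y(1.8) ≈ 1.0886

1.0886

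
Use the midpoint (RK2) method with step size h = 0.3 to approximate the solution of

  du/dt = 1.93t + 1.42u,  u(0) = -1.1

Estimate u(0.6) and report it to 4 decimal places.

-2.1013

Midpoint: k1 = f(t_n, u_n); k2 = f(t_n + h/2, u_n + (h/2)·k1); u_{n+1} = u_n + h·k2.
t=0.000000, u=-1.100000:
  k1 = f(0.000000, -1.100000) = -1.562000
  k2 = f(0.150000, -1.334300) = -1.605206
  u ← -1.100000 + 0.3·(-1.605206) = -1.581562
t=0.300000, u=-1.581562:
  k1 = f(0.300000, -1.581562) = -1.666818
  k2 = f(0.450000, -1.831584) = -1.732350
  u ← -1.581562 + 0.3·(-1.732350) = -2.101267
u(0.6) ≈ -2.1013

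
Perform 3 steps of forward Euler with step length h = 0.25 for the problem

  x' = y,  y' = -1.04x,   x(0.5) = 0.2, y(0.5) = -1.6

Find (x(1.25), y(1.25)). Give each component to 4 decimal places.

Euler on (x,y): x_{n+1} = x_n + h·x', y_{n+1} = y_n + h·y'.
0.500000: (0.200000, -1.600000); f=(-1.600000, -0.208000) → (-0.200000, -1.652000)
0.750000: (-0.200000, -1.652000); f=(-1.652000, 0.208000) → (-0.613000, -1.600000)
1.000000: (-0.613000, -1.600000); f=(-1.600000, 0.637520) → (-1.013000, -1.440620)
(x(1.25), y(1.25)) ≈ (-1.0130, -1.4406)

-1.0130, -1.4406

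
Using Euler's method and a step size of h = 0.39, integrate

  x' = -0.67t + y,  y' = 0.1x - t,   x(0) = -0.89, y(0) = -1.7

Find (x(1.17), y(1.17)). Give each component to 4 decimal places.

-3.2947, -2.3425

Euler on (x,y): x_{n+1} = x_n + h·x', y_{n+1} = y_n + h·y'.
0.000000: (-0.890000, -1.700000); f=(-1.700000, -0.089000) → (-1.553000, -1.734710)
0.390000: (-1.553000, -1.734710); f=(-1.996010, -0.545300) → (-2.331444, -1.947377)
0.780000: (-2.331444, -1.947377); f=(-2.469977, -1.013144) → (-3.294735, -2.342503)
(x(1.17), y(1.17)) ≈ (-3.2947, -2.3425)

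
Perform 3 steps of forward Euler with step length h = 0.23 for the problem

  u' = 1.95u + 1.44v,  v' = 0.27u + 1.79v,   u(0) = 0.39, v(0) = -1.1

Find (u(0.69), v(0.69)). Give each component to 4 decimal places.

-1.0231, -3.0423

Euler on (u,v): u_{n+1} = u_n + h·u', v_{n+1} = v_n + h·v'.
0.000000: (0.390000, -1.100000); f=(-0.823500, -1.863700) → (0.200595, -1.528651)
0.230000: (0.200595, -1.528651); f=(-1.810097, -2.682125) → (-0.215727, -2.145540)
0.460000: (-0.215727, -2.145540); f=(-3.510245, -3.898762) → (-1.023084, -3.042255)
(u(0.69), v(0.69)) ≈ (-1.0231, -3.0423)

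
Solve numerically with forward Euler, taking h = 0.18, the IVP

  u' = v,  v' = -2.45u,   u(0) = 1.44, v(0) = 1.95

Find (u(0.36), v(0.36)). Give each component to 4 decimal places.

Euler on (u,v): u_{n+1} = u_n + h·u', v_{n+1} = v_n + h·v'.
0.000000: (1.440000, 1.950000); f=(1.950000, -3.528000) → (1.791000, 1.314960)
0.180000: (1.791000, 1.314960); f=(1.314960, -4.387950) → (2.027693, 0.525129)
(u(0.36), v(0.36)) ≈ (2.0277, 0.5251)

2.0277, 0.5251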